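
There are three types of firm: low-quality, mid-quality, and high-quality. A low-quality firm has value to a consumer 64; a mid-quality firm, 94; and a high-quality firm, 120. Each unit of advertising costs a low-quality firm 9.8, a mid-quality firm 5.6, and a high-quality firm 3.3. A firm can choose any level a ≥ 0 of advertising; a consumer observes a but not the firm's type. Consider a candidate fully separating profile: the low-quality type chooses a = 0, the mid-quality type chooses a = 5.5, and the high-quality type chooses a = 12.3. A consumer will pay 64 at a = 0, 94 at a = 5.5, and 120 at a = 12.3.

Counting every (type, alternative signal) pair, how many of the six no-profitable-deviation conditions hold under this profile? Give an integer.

5

Low-quality (own payoff 64): to a=5.5 gives 94 − 9.8×5.5 = 40.1 → no gain ✓; to a=12.3 gives 120 − 9.8×12.3 = -0.54 → no gain ✓.
High-quality (own payoff 120 − 3.3×12.3 = 79.41): to a=0 gives 64 → no gain ✓; to a=5.5 gives 94 − 3.3×5.5 = 75.85 → no gain ✓.
Mid-quality (own payoff 94 − 5.6×5.5 = 63.2): to a=0 gives 64 → profitable ✗; to a=12.3 gives 120 − 5.6×12.3 = 51.12 → no gain ✓.
5 of the 6 constraints hold; not an equilibrium.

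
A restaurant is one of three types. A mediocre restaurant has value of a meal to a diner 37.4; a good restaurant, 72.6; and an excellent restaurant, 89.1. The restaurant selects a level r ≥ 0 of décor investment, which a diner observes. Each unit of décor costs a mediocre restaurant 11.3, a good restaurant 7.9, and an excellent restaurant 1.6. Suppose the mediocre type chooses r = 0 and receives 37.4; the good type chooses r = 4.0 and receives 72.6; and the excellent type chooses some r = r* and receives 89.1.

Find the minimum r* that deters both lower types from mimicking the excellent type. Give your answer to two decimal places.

Mediocre type (on-path payoff 37.4) won't mimic when 37.4 ≥ 89.1 − 11.3·r*, i.e. r* ≥ 4.58.
Good type (on-path payoff 72.6 − 7.9×4.0 = 41) won't mimic when 41 ≥ 89.1 − 7.9·r*, i.e. r* ≥ 6.09.
Both must hold, so r* = max(4.58, 6.09) = 6.09. The good type's constraint binds.

6.09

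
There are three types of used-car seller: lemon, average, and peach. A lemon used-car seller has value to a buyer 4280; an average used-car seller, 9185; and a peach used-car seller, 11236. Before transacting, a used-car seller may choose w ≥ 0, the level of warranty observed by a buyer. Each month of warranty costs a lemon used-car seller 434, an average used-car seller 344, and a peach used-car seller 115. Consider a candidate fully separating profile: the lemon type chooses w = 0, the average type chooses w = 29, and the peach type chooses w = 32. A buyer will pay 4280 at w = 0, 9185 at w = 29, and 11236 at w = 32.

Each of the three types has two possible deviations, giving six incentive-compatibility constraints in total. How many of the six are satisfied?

Average (own payoff 9185 − 344×29 = -791): to w=0 gives 4280 → profitable ✗; to w=32 gives 11236 − 344×32 = 228 → profitable ✗.
Lemon (own payoff 4280): to w=29 gives 9185 − 434×29 = -3401 → no gain ✓; to w=32 gives 11236 − 434×32 = -2652 → no gain ✓.
Peach (own payoff 11236 − 115×32 = 7556): to w=0 gives 4280 → no gain ✓; to w=29 gives 9185 − 115×29 = 5850 → no gain ✓.
4 of the 6 constraints hold; not an equilibrium.

4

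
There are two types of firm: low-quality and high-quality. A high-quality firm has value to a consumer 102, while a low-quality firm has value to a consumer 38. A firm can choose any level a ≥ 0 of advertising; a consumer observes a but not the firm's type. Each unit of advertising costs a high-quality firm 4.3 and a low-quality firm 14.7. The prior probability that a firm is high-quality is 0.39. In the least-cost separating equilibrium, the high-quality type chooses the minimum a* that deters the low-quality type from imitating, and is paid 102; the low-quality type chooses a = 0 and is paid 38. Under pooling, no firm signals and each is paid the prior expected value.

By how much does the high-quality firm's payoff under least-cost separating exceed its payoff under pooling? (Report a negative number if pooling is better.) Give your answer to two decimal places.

Least-cost separating signal: a* solves 38 = 102 − 14.7·a*, so a* = (102 − 38)/14.7 ≈ 4.3537.
High-quality type's separating payoff: 102 − 4.3 × a* = 102 − 4.3 × (102 − 38)/14.7 = 102 − 275.2/14.7 ≈ 83.2789.
Pooling payoff: 0.39 × 102 + 0.61 × 38 = 62.96.
Difference: 83.2789 − 62.96 = 20.3189, i.e. 20.32 to two decimal places.
The high-quality type prefers to separate.

20.32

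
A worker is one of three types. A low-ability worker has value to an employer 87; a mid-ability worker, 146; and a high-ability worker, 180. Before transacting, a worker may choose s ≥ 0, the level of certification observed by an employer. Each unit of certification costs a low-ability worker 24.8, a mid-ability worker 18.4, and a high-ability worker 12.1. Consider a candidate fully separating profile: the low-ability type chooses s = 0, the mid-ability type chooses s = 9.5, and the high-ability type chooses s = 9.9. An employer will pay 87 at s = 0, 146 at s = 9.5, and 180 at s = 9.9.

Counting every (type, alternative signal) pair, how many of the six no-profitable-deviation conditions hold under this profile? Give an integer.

High-ability (own payoff 180 − 12.1×9.9 = 60.21): to s=0 gives 87 → profitable ✗; to s=9.5 gives 146 − 12.1×9.5 = 31.05 → no gain ✓.
Mid-ability (own payoff 146 − 18.4×9.5 = -28.8): to s=0 gives 87 → profitable ✗; to s=9.9 gives 180 − 18.4×9.9 = -2.16 → profitable ✗.
Low-ability (own payoff 87): to s=9.5 gives 146 − 24.8×9.5 = -89.6 → no gain ✓; to s=9.9 gives 180 − 24.8×9.9 = -65.52 → no gain ✓.
3 of the 6 constraints hold; not an equilibrium.

3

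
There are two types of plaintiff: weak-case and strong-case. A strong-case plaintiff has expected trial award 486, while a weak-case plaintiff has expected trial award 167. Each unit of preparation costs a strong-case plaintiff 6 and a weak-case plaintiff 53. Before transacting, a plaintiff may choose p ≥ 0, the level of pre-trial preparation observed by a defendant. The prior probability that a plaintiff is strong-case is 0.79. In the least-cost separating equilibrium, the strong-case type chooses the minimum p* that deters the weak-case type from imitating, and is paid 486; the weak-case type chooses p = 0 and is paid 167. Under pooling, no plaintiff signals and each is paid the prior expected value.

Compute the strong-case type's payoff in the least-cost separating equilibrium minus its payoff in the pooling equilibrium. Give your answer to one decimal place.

30.9

Least-cost separating signal: p* solves 167 = 486 − 53·p*, so p* = (486 − 167)/53 ≈ 6.0189.
Strong-case type's separating payoff: 486 − 6 × p* = 486 − 6 × (486 − 167)/53 = 486 − 1914/53 ≈ 449.887.
Pooling payoff: 0.79 × 486 + 0.21 × 167 = 419.01.
Difference: 449.887 − 419.01 = 30.877, i.e. 30.9 to one decimal place.
The strong-case type prefers to separate.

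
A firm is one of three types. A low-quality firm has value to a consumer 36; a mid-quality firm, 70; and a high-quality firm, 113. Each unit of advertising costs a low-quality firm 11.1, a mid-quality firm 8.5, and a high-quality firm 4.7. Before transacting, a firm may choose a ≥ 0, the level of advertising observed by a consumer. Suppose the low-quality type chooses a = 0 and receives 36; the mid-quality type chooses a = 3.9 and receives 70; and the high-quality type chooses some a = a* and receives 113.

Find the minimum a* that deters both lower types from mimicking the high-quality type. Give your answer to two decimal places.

8.96

Low-quality type (on-path payoff 36) won't mimic when 36 ≥ 113 − 11.1·a*, i.e. a* ≥ 6.94.
Mid-quality type (on-path payoff 70 − 8.5×3.9 = 36.85) won't mimic when 36.85 ≥ 113 − 8.5·a*, i.e. a* ≥ 8.96.
Both must hold, so a* = max(6.94, 8.96) = 8.96. The mid-quality type's constraint binds.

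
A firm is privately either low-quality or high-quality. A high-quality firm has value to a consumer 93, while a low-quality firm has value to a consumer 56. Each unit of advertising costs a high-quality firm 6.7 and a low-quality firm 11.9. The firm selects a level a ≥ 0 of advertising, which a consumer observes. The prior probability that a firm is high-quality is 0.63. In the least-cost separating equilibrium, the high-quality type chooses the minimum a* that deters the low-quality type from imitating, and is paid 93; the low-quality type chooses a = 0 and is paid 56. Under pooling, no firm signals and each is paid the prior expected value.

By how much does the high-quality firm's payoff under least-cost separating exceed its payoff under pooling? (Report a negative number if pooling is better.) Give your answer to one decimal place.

-7.1

Least-cost separating signal: a* solves 56 = 93 − 11.9·a*, so a* = (93 − 56)/11.9 ≈ 3.1092.
High-quality type's separating payoff: 93 − 6.7 × a* = 93 − 6.7 × (93 − 56)/11.9 = 93 − 247.9/11.9 ≈ 72.168.
Pooling payoff: 0.63 × 93 + 0.37 × 56 = 79.31.
Difference: 72.168 − 79.31 = -7.142, i.e. -7.1 to one decimal place.
The high-quality type would prefer the pooling outcome.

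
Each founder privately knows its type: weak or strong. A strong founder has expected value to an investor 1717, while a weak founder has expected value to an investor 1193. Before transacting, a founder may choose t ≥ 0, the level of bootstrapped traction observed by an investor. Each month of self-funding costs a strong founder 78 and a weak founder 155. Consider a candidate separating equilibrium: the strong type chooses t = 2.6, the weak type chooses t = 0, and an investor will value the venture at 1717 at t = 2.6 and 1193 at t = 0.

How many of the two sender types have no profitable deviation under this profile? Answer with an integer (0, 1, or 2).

Strong type: signal → 1717 − 78 × 2.6 = 1514.2; deviate to 0 → 1193. IC holds (1514.2 ≥ 1193).
Weak type: stay at 0 → 1193; mimic → 1717 − 155 × 2.6 = 1314. IC fails (1193 < 1314).
1 of 2 constraints hold, so this profile is not an equilibrium.

1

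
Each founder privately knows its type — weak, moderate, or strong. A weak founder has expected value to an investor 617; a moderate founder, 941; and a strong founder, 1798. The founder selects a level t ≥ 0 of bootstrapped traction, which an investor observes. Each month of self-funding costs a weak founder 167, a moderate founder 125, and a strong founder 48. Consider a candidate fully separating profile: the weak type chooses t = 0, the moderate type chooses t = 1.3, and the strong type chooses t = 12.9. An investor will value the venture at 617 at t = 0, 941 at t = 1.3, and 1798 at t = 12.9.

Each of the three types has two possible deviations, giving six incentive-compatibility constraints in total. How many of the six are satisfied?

Weak (own payoff 617): to t=1.3 gives 941 − 167×1.3 = 723.9 → profitable ✗; to t=12.9 gives 1798 − 167×12.9 = -356.3 → no gain ✓.
Strong (own payoff 1798 − 48×12.9 = 1178.8): to t=0 gives 617 → no gain ✓; to t=1.3 gives 941 − 48×1.3 = 878.6 → no gain ✓.
Moderate (own payoff 941 − 125×1.3 = 778.5): to t=0 gives 617 → no gain ✓; to t=12.9 gives 1798 − 125×12.9 = 185.5 → no gain ✓.
5 of the 6 constraints hold; not an equilibrium.

5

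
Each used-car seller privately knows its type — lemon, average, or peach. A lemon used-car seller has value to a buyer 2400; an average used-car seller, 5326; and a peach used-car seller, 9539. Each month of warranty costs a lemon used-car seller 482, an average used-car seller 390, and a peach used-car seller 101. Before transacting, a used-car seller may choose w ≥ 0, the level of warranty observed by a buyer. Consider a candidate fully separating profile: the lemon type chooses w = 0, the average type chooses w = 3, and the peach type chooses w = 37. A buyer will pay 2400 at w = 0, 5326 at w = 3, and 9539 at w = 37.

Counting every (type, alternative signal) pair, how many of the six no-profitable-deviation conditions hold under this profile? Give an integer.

5

Peach (own payoff 9539 − 101×37 = 5802): to w=0 gives 2400 → no gain ✓; to w=3 gives 5326 − 101×3 = 5023 → no gain ✓.
Lemon (own payoff 2400): to w=3 gives 5326 − 482×3 = 3880 → profitable ✗; to w=37 gives 9539 − 482×37 = -8295 → no gain ✓.
Average (own payoff 5326 − 390×3 = 4156): to w=0 gives 2400 → no gain ✓; to w=37 gives 9539 − 390×37 = -4891 → no gain ✓.
5 of the 6 constraints hold; not an equilibrium.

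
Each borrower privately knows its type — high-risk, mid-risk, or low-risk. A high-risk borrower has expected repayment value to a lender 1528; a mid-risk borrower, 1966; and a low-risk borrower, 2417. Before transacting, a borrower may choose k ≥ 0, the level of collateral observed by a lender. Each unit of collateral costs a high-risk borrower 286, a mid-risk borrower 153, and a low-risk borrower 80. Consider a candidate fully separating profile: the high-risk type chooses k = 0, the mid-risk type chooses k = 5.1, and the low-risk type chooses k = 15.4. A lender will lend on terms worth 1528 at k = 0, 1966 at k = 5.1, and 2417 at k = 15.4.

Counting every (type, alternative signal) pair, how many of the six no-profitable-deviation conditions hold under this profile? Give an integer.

High-risk (own payoff 1528): to k=5.1 gives 1966 − 286×5.1 = 507.4 → no gain ✓; to k=15.4 gives 2417 − 286×15.4 = -1987.4 → no gain ✓.
Mid-risk (own payoff 1966 − 153×5.1 = 1185.7): to k=0 gives 1528 → profitable ✗; to k=15.4 gives 2417 − 153×15.4 = 60.8 → no gain ✓.
Low-risk (own payoff 2417 − 80×15.4 = 1185): to k=0 gives 1528 → profitable ✗; to k=5.1 gives 1966 − 80×5.1 = 1558 → profitable ✗.
3 of the 6 constraints hold; not an equilibrium.

3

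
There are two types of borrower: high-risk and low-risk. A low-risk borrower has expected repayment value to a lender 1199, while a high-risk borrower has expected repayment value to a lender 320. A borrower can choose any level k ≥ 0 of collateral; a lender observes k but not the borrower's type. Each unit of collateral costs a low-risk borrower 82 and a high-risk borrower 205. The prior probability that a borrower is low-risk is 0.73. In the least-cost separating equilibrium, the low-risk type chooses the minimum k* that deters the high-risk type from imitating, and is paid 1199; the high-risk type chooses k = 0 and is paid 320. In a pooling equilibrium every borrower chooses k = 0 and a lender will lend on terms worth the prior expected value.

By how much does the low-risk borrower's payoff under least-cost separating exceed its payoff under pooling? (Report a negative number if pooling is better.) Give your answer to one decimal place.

Least-cost separating signal: k* solves 320 = 1199 − 205·k*, so k* = (1199 − 320)/205 ≈ 4.2878.
Low-risk type's separating payoff: 1199 − 82 × k* = 1199 − 82 × (1199 − 320)/205 = 1199 − 72078/205 = 847.4.
Pooling payoff: 0.73 × 1199 + 0.27 × 320 = 961.67.
Difference: 847.4 − 961.67 = -114.27, i.e. -114.3 to one decimal place.
The low-risk type would prefer the pooling outcome.

-114.3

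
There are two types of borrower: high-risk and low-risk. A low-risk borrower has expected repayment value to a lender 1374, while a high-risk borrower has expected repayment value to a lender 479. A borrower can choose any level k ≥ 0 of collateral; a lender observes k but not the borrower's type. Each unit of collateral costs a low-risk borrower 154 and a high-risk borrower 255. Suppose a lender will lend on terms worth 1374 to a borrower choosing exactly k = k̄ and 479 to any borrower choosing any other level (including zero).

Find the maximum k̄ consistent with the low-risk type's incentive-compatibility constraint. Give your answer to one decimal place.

Choosing k̄ yields the low-risk type 1374 − 154·k̄; choosing zero yields 479.
The low-risk type is indifferent at 1374 − 154·k̄ = 479, i.e. k̄ = (1374 − 479) / 154 ≈ 5.8.
For any k̄ above 5.8 the low-risk type would rather pool at zero, so separation collapses.

5.8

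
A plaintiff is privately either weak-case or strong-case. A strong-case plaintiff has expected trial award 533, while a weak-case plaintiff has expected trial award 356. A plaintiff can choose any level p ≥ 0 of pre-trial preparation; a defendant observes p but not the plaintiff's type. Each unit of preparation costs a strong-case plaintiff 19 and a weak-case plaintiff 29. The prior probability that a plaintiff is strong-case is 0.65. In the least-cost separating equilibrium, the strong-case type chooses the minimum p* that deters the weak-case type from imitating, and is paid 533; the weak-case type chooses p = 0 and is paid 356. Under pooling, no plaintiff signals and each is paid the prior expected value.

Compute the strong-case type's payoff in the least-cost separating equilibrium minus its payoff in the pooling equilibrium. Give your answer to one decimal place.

Least-cost separating signal: p* solves 356 = 533 − 29·p*, so p* = (533 − 356)/29 ≈ 6.1034.
Strong-case type's separating payoff: 533 − 19 × p* = 533 − 19 × (533 − 356)/29 = 533 − 3363/29 ≈ 417.034.
Pooling payoff: 0.65 × 533 + 0.35 × 356 = 471.05.
Difference: 417.034 − 471.05 = -54.016, i.e. -54.0 to one decimal place.
The strong-case type would prefer the pooling outcome.

-54.0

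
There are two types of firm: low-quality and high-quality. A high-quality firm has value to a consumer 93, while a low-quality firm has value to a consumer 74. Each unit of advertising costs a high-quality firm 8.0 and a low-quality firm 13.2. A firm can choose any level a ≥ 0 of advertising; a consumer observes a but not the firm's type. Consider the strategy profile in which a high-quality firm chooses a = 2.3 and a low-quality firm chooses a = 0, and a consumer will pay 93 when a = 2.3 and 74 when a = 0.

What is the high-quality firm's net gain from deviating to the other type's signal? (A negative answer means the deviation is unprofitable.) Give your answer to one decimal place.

Playing a = 2.3 the high-quality firm receives 93 − 8.0 × 2.3 = 74.6.
Deviating to a = 0 yields 74 instead.
Gain from deviating: 74 − 74.6 = -0.6.
The gain is negative, so the high-quality type's incentive-compatibility constraint is satisfied.

-0.6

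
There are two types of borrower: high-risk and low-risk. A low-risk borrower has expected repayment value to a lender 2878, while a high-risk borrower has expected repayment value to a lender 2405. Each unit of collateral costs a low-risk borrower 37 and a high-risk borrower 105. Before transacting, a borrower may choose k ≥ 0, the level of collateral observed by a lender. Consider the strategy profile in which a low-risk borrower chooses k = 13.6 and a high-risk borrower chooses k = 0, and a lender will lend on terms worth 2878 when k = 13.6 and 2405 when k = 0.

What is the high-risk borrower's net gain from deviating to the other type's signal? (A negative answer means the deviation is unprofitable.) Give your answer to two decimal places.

-955.00

Playing k = 0 the high-risk borrower receives 2405.
Deviating to k = 13.6 brings payment 2878 at cost 105 × 13.6 = 1428, netting 1450.
Gain from deviating: 1450 − 2405 = -955.00.
The gain is negative, so the high-risk type's incentive-compatibility constraint is satisfied.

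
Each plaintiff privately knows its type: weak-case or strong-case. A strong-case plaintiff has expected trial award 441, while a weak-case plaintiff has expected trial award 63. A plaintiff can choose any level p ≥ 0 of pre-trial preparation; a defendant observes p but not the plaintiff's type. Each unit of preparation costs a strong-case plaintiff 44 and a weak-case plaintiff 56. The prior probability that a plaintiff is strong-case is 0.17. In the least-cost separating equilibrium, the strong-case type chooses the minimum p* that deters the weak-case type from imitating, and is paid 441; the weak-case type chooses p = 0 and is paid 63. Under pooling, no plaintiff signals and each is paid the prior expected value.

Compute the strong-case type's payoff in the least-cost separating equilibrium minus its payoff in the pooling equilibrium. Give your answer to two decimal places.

16.74

Least-cost separating signal: p* solves 63 = 441 − 56·p*, so p* = (441 − 63)/56 = 6.75.
Strong-case type's separating payoff: 441 − 44 × p* = 441 − 44 × (441 − 63)/56 = 441 − 16632/56 = 144.
Pooling payoff: 0.17 × 441 + 0.83 × 63 = 127.26.
Difference: 144 − 127.26 = 16.74.
The strong-case type prefers to separate.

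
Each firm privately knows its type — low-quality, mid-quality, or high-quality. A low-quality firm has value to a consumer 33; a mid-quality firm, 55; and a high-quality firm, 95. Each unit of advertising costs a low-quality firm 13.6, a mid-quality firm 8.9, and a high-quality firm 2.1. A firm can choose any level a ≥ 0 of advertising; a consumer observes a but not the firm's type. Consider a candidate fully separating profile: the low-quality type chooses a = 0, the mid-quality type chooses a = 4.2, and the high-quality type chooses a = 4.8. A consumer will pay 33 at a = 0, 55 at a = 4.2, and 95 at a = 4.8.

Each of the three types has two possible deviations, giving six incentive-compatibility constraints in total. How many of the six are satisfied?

Mid-quality (own payoff 55 − 8.9×4.2 = 17.62): to a=0 gives 33 → profitable ✗; to a=4.8 gives 95 − 8.9×4.8 = 52.28 → profitable ✗.
High-quality (own payoff 95 − 2.1×4.8 = 84.92): to a=0 gives 33 → no gain ✓; to a=4.2 gives 55 − 2.1×4.2 = 46.18 → no gain ✓.
Low-quality (own payoff 33): to a=4.2 gives 55 − 13.6×4.2 = -2.12 → no gain ✓; to a=4.8 gives 95 − 13.6×4.8 = 29.72 → no gain ✓.
4 of the 6 constraints hold; not an equilibrium.

4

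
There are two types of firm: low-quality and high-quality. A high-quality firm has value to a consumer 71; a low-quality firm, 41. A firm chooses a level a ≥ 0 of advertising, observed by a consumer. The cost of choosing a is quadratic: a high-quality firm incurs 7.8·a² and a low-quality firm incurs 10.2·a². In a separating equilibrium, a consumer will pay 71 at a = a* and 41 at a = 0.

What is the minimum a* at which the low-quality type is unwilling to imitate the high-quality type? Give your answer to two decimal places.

1.71

The low-quality type at a = 0 receives 41; imitating at a* yields 71 − 10.2·a*².
Indifference: 41 = 71 − 10.2·a*², so a*² = (71 − 41) / 10.2 ≈ 2.9412.
a* = √2.9412 ≈ 1.71.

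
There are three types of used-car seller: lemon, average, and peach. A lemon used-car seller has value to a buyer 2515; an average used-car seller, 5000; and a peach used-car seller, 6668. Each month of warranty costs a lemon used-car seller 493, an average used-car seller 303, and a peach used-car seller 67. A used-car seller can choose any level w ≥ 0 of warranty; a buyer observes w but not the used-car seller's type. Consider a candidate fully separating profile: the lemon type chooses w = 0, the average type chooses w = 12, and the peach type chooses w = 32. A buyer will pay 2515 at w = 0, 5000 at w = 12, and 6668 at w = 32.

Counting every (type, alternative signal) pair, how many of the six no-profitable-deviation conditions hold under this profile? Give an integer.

Average (own payoff 5000 − 303×12 = 1364): to w=0 gives 2515 → profitable ✗; to w=32 gives 6668 − 303×32 = -3028 → no gain ✓.
Lemon (own payoff 2515): to w=12 gives 5000 − 493×12 = -916 → no gain ✓; to w=32 gives 6668 − 493×32 = -9108 → no gain ✓.
Peach (own payoff 6668 − 67×32 = 4524): to w=0 gives 2515 → no gain ✓; to w=12 gives 5000 − 67×12 = 4196 → no gain ✓.
5 of the 6 constraints hold; not an equilibrium.

5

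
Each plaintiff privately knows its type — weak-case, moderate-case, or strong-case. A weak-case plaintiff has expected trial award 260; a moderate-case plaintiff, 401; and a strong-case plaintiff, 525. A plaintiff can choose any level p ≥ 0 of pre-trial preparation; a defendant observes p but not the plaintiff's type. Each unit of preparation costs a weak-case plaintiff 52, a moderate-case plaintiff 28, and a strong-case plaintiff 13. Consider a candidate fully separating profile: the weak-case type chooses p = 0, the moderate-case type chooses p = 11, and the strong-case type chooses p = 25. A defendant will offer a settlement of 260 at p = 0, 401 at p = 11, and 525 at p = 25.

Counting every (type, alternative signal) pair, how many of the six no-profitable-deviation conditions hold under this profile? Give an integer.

3

Strong-case (own payoff 525 − 13×25 = 200): to p=0 gives 260 → profitable ✗; to p=11 gives 401 − 13×11 = 258 → profitable ✗.
Moderate-case (own payoff 401 − 28×11 = 93): to p=0 gives 260 → profitable ✗; to p=25 gives 525 − 28×25 = -175 → no gain ✓.
Weak-case (own payoff 260): to p=11 gives 401 − 52×11 = -171 → no gain ✓; to p=25 gives 525 − 52×25 = -775 → no gain ✓.
3 of the 6 constraints hold; not an equilibrium.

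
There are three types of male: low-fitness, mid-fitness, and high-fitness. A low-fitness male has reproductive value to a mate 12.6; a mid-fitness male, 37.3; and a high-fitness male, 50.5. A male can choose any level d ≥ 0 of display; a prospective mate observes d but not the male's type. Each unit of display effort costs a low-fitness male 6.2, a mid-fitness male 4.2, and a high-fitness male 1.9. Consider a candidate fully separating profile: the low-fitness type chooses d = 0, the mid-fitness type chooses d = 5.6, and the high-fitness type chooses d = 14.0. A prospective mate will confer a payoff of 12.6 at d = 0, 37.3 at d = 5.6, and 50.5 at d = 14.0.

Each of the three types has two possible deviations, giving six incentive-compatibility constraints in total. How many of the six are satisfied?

5

Mid-fitness (own payoff 37.3 − 4.2×5.6 = 13.78): to d=0 gives 12.6 → no gain ✓; to d=14.0 gives 50.5 − 4.2×14.0 = -8.3 → no gain ✓.
Low-fitness (own payoff 12.6): to d=5.6 gives 37.3 − 6.2×5.6 = 2.58 → no gain ✓; to d=14.0 gives 50.5 − 6.2×14.0 = -36.3 → no gain ✓.
High-fitness (own payoff 50.5 − 1.9×14.0 = 23.9): to d=0 gives 12.6 → no gain ✓; to d=5.6 gives 37.3 − 1.9×5.6 = 26.66 → profitable ✗.
5 of the 6 constraints hold; not an equilibrium.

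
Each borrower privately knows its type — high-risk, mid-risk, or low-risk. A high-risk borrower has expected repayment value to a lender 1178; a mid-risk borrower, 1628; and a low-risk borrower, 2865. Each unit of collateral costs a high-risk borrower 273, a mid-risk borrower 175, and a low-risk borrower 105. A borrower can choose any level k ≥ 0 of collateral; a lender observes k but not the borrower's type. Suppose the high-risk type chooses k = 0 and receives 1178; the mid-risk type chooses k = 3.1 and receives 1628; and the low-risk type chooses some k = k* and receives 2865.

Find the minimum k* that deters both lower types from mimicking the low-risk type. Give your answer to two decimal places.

10.17

High-risk type (on-path payoff 1178) won't mimic when 1178 ≥ 2865 − 273·k*, i.e. k* ≥ 6.18.
Mid-risk type (on-path payoff 1628 − 175×3.1 = 1085.5) won't mimic when 1085.5 ≥ 2865 − 175·k*, i.e. k* ≥ 10.17.
Both must hold, so k* = max(6.18, 10.17) = 10.17. The mid-risk type's constraint binds.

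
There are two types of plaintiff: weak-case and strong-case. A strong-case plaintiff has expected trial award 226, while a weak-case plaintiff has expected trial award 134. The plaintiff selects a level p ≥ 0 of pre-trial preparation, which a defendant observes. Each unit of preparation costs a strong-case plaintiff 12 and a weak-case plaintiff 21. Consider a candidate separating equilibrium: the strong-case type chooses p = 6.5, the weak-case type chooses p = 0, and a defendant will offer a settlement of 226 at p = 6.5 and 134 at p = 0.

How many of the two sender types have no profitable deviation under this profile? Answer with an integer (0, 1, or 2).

Strong-case type: signal → 226 − 12 × 6.5 = 148; deviate to 0 → 134. IC holds (148 ≥ 134).
Weak-case type: stay at 0 → 134; mimic → 226 − 21 × 6.5 = 89.5. IC holds (134 ≥ 89.5).
2 of 2 constraints hold, so this is a separating equilibrium.

2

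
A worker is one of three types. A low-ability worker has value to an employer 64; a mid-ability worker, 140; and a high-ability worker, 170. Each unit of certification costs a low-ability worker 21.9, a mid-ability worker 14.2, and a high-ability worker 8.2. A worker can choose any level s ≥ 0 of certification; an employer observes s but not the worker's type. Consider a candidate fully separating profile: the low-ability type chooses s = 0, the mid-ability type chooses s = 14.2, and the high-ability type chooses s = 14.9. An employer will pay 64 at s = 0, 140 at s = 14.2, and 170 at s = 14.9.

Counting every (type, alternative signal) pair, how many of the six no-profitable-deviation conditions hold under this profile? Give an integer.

3

Low-ability (own payoff 64): to s=14.2 gives 140 − 21.9×14.2 = -170.98 → no gain ✓; to s=14.9 gives 170 − 21.9×14.9 = -156.31 → no gain ✓.
Mid-ability (own payoff 140 − 14.2×14.2 = -61.64): to s=0 gives 64 → profitable ✗; to s=14.9 gives 170 − 14.2×14.9 = -41.58 → profitable ✗.
High-ability (own payoff 170 − 8.2×14.9 = 47.82): to s=0 gives 64 → profitable ✗; to s=14.2 gives 140 − 8.2×14.2 = 23.56 → no gain ✓.
3 of the 6 constraints hold; not an equilibrium.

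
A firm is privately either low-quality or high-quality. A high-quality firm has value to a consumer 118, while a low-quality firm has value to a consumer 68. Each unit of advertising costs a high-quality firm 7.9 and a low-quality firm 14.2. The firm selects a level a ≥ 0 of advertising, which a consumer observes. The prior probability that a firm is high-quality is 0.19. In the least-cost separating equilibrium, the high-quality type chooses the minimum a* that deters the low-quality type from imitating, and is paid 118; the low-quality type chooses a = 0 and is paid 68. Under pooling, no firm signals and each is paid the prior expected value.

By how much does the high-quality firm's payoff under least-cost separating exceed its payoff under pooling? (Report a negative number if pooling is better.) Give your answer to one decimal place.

Least-cost separating signal: a* solves 68 = 118 − 14.2·a*, so a* = (118 − 68)/14.2 ≈ 3.5211.
High-quality type's separating payoff: 118 − 7.9 × a* = 118 − 7.9 × (118 − 68)/14.2 = 118 − 395/14.2 ≈ 90.183.
Pooling payoff: 0.19 × 118 + 0.81 × 68 = 77.5.
Difference: 90.183 − 77.5 = 12.683, i.e. 12.7 to one decimal place.
The high-quality type prefers to separate.

12.7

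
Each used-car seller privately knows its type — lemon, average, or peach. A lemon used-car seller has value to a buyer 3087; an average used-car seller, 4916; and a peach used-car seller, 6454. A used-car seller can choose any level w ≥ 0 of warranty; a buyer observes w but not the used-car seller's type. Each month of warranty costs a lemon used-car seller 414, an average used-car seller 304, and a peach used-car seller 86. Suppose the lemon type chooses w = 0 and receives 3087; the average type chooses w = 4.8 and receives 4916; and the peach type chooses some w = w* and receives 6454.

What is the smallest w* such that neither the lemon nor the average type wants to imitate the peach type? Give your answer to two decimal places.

Average type (on-path payoff 4916 − 304×4.8 = 3456.8) won't mimic when 3456.8 ≥ 6454 − 304·w*, i.e. w* ≥ 9.86.
Lemon type (on-path payoff 3087) won't mimic when 3087 ≥ 6454 − 414·w*, i.e. w* ≥ 8.13.
Both must hold, so w* = max(8.13, 9.86) = 9.86. The average type's constraint binds.

9.86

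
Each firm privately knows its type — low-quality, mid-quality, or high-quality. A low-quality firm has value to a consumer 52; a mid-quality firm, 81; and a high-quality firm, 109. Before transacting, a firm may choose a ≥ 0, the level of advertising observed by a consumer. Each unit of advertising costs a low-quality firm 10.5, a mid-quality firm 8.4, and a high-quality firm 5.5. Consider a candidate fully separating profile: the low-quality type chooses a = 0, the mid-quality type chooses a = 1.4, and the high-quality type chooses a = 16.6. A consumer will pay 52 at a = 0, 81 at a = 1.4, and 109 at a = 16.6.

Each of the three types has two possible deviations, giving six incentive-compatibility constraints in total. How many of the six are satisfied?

High-quality (own payoff 109 − 5.5×16.6 = 17.7): to a=0 gives 52 → profitable ✗; to a=1.4 gives 81 − 5.5×1.4 = 73.3 → profitable ✗.
Mid-quality (own payoff 81 − 8.4×1.4 = 69.24): to a=0 gives 52 → no gain ✓; to a=16.6 gives 109 − 8.4×16.6 = -30.44 → no gain ✓.
Low-quality (own payoff 52): to a=1.4 gives 81 − 10.5×1.4 = 66.3 → profitable ✗; to a=16.6 gives 109 − 10.5×16.6 = -65.3 → no gain ✓.
3 of the 6 constraints hold; not an equilibrium.

3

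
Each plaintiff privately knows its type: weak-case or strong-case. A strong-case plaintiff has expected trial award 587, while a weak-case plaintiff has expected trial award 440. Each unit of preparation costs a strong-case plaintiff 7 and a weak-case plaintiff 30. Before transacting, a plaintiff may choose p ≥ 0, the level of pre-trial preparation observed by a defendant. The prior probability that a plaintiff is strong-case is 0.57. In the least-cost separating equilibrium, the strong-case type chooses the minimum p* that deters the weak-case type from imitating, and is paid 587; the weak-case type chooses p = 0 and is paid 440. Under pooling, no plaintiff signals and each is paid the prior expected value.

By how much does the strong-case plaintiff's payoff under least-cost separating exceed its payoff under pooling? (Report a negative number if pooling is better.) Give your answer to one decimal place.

Least-cost separating signal: p* solves 440 = 587 − 30·p*, so p* = (587 − 440)/30 = 4.9.
Strong-case type's separating payoff: 587 − 7 × p* = 587 − 7 × (587 − 440)/30 = 587 − 1029/30 = 552.7.
Pooling payoff: 0.57 × 587 + 0.43 × 440 = 523.79.
Difference: 552.7 − 523.79 = 28.91, i.e. 28.9 to one decimal place.
The strong-case type prefers to separate.

28.9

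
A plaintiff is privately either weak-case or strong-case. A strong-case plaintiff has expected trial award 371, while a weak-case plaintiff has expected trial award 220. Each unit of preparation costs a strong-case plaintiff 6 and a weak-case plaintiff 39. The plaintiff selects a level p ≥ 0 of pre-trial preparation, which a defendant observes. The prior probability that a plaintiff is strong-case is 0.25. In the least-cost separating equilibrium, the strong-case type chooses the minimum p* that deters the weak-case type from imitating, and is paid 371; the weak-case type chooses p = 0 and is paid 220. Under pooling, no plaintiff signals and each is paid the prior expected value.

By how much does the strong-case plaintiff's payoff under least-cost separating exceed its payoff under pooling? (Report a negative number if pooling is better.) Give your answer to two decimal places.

90.02

Least-cost separating signal: p* solves 220 = 371 − 39·p*, so p* = (371 − 220)/39 ≈ 3.8718.
Strong-case type's separating payoff: 371 − 6 × p* = 371 − 6 × (371 − 220)/39 = 371 − 906/39 ≈ 347.7692.
Pooling payoff: 0.25 × 371 + 0.75 × 220 = 257.75.
Difference: 347.7692 − 257.75 = 90.0192, i.e. 90.02 to two decimal places.
The strong-case type prefers to separate.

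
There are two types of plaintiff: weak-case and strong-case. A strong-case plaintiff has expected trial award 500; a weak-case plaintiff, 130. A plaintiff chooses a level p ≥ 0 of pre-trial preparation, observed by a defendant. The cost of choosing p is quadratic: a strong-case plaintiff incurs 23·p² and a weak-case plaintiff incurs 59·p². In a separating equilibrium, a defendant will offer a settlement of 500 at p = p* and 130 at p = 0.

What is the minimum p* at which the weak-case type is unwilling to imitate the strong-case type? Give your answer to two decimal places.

The weak-case type at p = 0 receives 130; imitating at p* yields 500 − 59·p*².
Indifference: 130 = 500 − 59·p*², so p*² = (500 − 130) / 59 ≈ 6.2712.
p* = √6.2712 ≈ 2.50.

2.50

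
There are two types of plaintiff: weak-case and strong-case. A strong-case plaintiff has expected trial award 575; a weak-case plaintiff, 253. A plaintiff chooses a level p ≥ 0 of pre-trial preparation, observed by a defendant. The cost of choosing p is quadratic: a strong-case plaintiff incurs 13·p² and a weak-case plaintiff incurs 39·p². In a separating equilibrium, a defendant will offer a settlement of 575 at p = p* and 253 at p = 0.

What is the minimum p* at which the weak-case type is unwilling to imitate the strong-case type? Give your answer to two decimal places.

2.87

The weak-case type at p = 0 receives 253; imitating at p* yields 575 − 39·p*².
Indifference: 253 = 575 − 39·p*², so p*² = (575 − 253) / 39 ≈ 8.2564.
p* = √8.2564 ≈ 2.87.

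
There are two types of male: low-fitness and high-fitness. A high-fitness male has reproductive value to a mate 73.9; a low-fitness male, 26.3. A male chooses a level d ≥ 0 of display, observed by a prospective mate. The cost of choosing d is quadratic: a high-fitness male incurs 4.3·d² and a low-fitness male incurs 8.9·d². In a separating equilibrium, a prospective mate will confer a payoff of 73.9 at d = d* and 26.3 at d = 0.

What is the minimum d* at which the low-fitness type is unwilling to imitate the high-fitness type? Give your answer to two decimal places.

The low-fitness type at d = 0 receives 26.3; imitating at d* yields 73.9 − 8.9·d*².
Indifference: 26.3 = 73.9 − 8.9·d*², so d*² = (73.9 − 26.3) / 8.9 ≈ 5.3483.
d* = √5.3483 ≈ 2.31.

2.31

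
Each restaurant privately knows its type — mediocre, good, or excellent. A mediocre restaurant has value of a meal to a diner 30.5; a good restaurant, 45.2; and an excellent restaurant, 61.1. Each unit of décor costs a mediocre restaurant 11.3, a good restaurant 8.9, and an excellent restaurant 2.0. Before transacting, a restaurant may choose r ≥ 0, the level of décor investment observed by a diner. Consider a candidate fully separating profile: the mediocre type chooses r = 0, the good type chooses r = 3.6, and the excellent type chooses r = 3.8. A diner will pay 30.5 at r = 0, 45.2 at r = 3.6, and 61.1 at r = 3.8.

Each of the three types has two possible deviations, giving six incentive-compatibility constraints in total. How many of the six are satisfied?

Excellent (own payoff 61.1 − 2.0×3.8 = 53.5): to r=0 gives 30.5 → no gain ✓; to r=3.6 gives 45.2 − 2.0×3.6 = 38 → no gain ✓.
Good (own payoff 45.2 − 8.9×3.6 = 13.16): to r=0 gives 30.5 → profitable ✗; to r=3.8 gives 61.1 − 8.9×3.8 = 27.28 → profitable ✗.
Mediocre (own payoff 30.5): to r=3.6 gives 45.2 − 11.3×3.6 = 4.52 → no gain ✓; to r=3.8 gives 61.1 − 11.3×3.8 = 18.16 → no gain ✓.
4 of the 6 constraints hold; not an equilibrium.

4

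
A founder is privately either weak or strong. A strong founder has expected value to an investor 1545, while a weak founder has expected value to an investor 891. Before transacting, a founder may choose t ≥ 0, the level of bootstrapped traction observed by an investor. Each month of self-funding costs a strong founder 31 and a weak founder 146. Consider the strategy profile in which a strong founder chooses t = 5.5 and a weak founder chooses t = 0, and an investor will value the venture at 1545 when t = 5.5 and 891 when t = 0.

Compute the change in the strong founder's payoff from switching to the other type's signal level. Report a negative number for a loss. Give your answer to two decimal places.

Playing t = 5.5 the strong founder receives 1545 − 31 × 5.5 = 1374.5.
Deviating to t = 0 yields 891 instead.
Gain from deviating: 891 − 1374.5 = -483.50.
The gain is negative, so the strong type's incentive-compatibility constraint is satisfied.

-483.50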